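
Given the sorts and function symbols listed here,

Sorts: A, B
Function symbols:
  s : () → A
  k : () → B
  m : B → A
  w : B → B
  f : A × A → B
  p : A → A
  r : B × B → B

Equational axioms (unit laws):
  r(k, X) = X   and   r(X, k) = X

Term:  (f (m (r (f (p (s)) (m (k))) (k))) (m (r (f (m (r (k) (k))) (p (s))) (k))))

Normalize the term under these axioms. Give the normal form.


1. (f (m (r (f (p (s)) (m (k))) (k))) (m (r (f (m (r (k) (k))) (p (s))) (k))))  →  (f (m (f (p (s)) (m (k)))) (m (r (f (m (r (k) (k))) (p (s))) (k))))
2. (f (m (f (p (s)) (m (k)))) (m (r (f (m (r (k) (k))) (p (s))) (k))))  →  (f (m (f (p (s)) (m (k)))) (m (f (m (r (k) (k))) (p (s)))))
3. (f (m (f (p (s)) (m (k)))) (m (f (m (r (k) (k))) (p (s)))))  →  (f (m (f (p (s)) (m (k)))) (m (f (m (k)) (p (s)))))

normal form = (f (m (f (p (s)) (m (k)))) (m (f (m (k)) (p (s)))))


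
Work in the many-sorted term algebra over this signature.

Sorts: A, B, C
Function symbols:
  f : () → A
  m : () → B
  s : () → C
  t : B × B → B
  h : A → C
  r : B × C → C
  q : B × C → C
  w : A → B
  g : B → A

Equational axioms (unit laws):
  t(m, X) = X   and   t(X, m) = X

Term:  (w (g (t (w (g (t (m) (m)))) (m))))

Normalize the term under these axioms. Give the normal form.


normal form = (w (g (w (g (m)))))

1. (w (g (t (w (g (t (m) (m)))) (m))))  →  (w (g (w (g (t (m) (m))))))
2. (w (g (w (g (t (m) (m))))))  →  (w (g (w (g (m)))))


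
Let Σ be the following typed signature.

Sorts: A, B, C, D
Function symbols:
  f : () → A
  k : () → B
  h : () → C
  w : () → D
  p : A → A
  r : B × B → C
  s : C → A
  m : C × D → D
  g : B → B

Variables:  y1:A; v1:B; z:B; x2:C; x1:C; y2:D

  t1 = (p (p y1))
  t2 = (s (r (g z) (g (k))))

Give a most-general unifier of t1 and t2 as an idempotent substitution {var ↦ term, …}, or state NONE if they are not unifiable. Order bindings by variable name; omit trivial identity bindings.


NONE (not unifiable)

head clash or occurs-check failure — not unifiable


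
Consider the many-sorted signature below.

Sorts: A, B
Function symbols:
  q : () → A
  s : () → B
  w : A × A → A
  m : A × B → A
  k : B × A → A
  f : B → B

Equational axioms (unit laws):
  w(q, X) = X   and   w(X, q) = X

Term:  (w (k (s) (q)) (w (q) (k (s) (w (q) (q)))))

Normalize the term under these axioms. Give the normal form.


1. (w (k (s) (q)) (w (q) (k (s) (w (q) (q)))))  →  (w (k (s) (q)) (k (s) (w (q) (q))))
2. (w (k (s) (q)) (k (s) (w (q) (q))))  →  (w (k (s) (q)) (k (s) (q)))

normal form = (w (k (s) (q)) (k (s) (q)))


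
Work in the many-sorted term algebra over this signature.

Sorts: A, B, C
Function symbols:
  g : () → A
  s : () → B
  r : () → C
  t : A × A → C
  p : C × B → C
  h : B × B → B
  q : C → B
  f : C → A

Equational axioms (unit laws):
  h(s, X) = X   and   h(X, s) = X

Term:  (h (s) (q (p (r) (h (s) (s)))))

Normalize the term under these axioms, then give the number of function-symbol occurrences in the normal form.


size = 4

1. (h (s) (q (p (r) (h (s) (s)))))  →  (q (p (r) (h (s) (s))))
2. (q (p (r) (h (s) (s))))  →  (q (p (r) (s)))
normal form: (q (p (r) (s)))


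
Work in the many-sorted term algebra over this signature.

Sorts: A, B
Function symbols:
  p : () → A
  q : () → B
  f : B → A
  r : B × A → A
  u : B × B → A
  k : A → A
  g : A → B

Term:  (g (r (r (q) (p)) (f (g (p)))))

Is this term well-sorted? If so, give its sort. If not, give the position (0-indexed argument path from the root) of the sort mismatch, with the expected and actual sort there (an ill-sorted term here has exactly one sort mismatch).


      (q) : B
      (p) : A
    (r (q) (p)) : A
        (p) : A
      (g (p)) : B
    (f (g (p))) : A
  (r (r (q) (p)) (f (g (p)))) : ✗ arg 0 at [0, 0] has sort A, expected B

ill-sorted at position [0, 0]: expected B, got A


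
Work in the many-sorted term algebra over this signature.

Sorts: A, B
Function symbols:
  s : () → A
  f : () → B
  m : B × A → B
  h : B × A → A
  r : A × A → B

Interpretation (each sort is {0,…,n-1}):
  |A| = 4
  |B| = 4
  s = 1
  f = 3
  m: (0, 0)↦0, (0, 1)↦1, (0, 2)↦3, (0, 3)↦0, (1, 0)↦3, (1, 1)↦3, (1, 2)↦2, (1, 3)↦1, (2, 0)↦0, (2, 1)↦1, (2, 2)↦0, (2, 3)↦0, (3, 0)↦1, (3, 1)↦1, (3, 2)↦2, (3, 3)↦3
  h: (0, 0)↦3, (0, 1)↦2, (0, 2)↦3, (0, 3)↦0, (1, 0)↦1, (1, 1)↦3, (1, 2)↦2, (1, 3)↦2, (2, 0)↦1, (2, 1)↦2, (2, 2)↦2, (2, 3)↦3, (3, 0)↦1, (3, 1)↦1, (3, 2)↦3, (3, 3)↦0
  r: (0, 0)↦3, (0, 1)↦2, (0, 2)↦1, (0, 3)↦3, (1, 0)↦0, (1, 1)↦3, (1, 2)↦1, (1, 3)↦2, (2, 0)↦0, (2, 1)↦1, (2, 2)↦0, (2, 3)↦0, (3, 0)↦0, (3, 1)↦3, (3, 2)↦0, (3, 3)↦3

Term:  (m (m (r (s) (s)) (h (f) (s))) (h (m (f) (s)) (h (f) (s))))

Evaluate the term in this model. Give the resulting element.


value = 1

  s = 1
  s = 1
  (r (s) (s)) = r(1, 1) = 3
  f = 3
  s = 1
  (h (f) (s)) = h(3, 1) = 1
  (m (r (s) (s)) (h (f) (s))) = m(3, 1) = 1
  f = 3
  s = 1
  (m (f) (s)) = m(3, 1) = 1
  f = 3
  s = 1
  (h (f) (s)) = h(3, 1) = 1
  (h (m (f) (s)) (h (f) (s))) = h(1, 1) = 3
  (m (m (r (s) (s)) (h (f) (s))) (h (m (f) (s)) (h (f) (s)))) = m(1, 3) = 1


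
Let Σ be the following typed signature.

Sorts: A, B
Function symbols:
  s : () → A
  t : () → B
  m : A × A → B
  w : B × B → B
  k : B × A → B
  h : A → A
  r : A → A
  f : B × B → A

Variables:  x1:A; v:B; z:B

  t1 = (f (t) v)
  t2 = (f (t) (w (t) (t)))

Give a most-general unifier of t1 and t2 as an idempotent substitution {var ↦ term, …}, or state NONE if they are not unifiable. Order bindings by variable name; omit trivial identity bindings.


{v ↦ (w (t) (t))}


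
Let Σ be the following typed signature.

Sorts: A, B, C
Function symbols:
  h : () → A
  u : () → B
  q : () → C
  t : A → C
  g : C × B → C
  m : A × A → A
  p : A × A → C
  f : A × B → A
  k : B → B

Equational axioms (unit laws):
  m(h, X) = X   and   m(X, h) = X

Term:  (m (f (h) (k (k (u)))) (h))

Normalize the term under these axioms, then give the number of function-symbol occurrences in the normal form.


1. (m (f (h) (k (k (u)))) (h))  →  (f (h) (k (k (u))))
normal form: (f (h) (k (k (u))))

size = 5


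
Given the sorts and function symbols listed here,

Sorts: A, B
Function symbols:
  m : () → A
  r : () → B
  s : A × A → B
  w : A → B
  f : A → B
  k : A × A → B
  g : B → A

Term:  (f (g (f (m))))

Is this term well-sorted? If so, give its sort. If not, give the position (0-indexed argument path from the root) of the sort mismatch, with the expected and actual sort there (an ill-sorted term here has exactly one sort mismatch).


well-sorted; sort = B

      (m) : A
    (f (m)) : B
  (g (f (m))) : A
(f (g (f (m)))) : B


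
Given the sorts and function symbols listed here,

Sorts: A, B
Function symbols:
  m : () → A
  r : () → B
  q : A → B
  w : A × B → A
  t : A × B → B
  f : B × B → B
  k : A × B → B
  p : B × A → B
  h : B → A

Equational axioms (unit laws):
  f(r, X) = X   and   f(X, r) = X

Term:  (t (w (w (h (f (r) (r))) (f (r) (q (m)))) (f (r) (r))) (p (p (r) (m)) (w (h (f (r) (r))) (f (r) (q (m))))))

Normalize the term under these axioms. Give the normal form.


normal form = (t (w (w (h (r)) (q (m))) (r)) (p (p (r) (m)) (w (h (r)) (q (m)))))

1. (t (w (w (h (f (r) (r))) (f (r) (q (m)))) (f (r) (r))) (p (p (r) (m)) (w (h (f (r) (r))) (f (r) (q (m))))))  →  (t (w (w (h (r)) (f (r) (q (m)))) (f (r) (r))) (p (p (r) (m)) (w (h (f (r) (r))) (f (r) (q (m))))))
2. (t (w (w (h (r)) (f (r) (q (m)))) (f (r) (r))) (p (p (r) (m)) (w (h (f (r) (r))) (f (r) (q (m))))))  →  (t (w (w (h (r)) (q (m))) (f (r) (r))) (p (p (r) (m)) (w (h (f (r) (r))) (f (r) (q (m))))))
3. (t (w (w (h (r)) (q (m))) (f (r) (r))) (p (p (r) (m)) (w (h (f (r) (r))) (f (r) (q (m))))))  →  (t (w (w (h (r)) (q (m))) (r)) (p (p (r) (m)) (w (h (f (r) (r))) (f (r) (q (m))))))
4. (t (w (w (h (r)) (q (m))) (r)) (p (p (r) (m)) (w (h (f (r) (r))) (f (r) (q (m))))))  →  (t (w (w (h (r)) (q (m))) (r)) (p (p (r) (m)) (w (h (r)) (f (r) (q (m))))))
5. (t (w (w (h (r)) (q (m))) (r)) (p (p (r) (m)) (w (h (r)) (f (r) (q (m))))))  →  (t (w (w (h (r)) (q (m))) (r)) (p (p (r) (m)) (w (h (r)) (q (m)))))


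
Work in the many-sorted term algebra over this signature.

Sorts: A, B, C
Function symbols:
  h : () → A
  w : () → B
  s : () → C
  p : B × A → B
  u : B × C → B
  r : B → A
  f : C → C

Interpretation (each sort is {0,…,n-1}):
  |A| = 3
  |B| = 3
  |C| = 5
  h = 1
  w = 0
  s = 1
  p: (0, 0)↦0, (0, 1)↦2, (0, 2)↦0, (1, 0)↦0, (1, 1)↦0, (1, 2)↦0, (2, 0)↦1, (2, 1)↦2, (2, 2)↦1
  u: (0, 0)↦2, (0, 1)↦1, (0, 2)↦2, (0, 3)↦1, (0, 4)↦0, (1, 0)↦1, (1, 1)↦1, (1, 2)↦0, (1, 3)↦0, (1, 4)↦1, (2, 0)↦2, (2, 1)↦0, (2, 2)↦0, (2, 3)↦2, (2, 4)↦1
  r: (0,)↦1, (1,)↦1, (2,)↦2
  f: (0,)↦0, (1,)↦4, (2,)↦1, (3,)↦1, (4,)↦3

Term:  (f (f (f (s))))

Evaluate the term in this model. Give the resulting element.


value = 1

  s = 1
  (f (s)) = f(1,) = 4
  (f (f (s))) = f(4,) = 3
  (f (f (f (s)))) = f(3,) = 1


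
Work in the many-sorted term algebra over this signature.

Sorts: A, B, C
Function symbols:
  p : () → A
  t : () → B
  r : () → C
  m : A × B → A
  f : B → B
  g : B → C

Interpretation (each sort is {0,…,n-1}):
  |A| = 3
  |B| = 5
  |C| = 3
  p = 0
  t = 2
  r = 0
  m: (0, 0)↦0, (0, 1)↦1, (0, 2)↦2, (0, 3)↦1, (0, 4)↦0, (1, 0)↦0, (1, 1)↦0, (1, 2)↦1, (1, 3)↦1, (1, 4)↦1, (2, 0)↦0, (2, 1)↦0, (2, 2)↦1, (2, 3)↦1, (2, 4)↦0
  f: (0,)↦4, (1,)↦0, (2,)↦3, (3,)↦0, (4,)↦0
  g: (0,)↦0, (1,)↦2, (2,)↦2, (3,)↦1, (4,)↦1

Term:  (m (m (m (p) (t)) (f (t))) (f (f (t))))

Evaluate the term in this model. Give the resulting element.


  p = 0
  t = 2
  (m (p) (t)) = m(0, 2) = 2
  t = 2
  (f (t)) = f(2,) = 3
  (m (m (p) (t)) (f (t))) = m(2, 3) = 1
  t = 2
  (f (t)) = f(2,) = 3
  (f (f (t))) = f(3,) = 0
  (m (m (m (p) (t)) (f (t))) (f (f (t)))) = m(1, 0) = 0

value = 0


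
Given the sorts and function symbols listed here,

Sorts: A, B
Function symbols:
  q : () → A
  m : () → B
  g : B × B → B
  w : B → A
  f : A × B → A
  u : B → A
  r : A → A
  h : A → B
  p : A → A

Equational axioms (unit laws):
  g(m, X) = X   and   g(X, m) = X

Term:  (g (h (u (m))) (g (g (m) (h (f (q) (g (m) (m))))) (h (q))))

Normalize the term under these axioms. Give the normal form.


1. (g (h (u (m))) (g (g (m) (h (f (q) (g (m) (m))))) (h (q))))  →  (g (h (u (m))) (g (h (f (q) (g (m) (m)))) (h (q))))
2. (g (h (u (m))) (g (h (f (q) (g (m) (m)))) (h (q))))  →  (g (h (u (m))) (g (h (f (q) (m))) (h (q))))

normal form = (g (h (u (m))) (g (h (f (q) (m))) (h (q))))


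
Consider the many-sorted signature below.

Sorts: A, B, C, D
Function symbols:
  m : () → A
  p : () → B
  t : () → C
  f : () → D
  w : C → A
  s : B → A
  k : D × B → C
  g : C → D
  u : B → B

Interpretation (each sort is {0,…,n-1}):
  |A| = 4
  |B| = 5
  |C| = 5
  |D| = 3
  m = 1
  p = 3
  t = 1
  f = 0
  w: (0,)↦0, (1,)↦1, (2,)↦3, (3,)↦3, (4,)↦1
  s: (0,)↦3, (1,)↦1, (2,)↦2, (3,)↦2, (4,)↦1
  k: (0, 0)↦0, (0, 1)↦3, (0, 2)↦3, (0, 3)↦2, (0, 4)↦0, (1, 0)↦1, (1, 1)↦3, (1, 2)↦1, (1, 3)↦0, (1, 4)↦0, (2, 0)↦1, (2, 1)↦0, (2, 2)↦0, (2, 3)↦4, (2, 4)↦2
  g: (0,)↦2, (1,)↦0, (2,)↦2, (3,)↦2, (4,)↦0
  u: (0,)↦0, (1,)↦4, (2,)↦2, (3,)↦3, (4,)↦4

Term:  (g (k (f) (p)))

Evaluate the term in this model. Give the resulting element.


  f = 0
  p = 3
  (k (f) (p)) = k(0, 3) = 2
  (g (k (f) (p))) = g(2,) = 2

value = 2


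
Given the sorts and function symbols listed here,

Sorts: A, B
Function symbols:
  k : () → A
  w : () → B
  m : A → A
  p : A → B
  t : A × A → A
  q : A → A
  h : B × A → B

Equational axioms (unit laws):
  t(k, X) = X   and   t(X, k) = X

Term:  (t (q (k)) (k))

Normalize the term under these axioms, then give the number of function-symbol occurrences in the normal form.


size = 2

1. (t (q (k)) (k))  →  (q (k))
normal form: (q (k))


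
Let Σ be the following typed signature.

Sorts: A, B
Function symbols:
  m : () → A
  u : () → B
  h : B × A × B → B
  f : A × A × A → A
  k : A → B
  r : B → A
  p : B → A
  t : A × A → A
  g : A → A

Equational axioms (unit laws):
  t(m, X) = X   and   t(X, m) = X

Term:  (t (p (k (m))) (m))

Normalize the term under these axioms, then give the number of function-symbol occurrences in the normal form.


1. (t (p (k (m))) (m))  →  (p (k (m)))
normal form: (p (k (m)))

size = 3


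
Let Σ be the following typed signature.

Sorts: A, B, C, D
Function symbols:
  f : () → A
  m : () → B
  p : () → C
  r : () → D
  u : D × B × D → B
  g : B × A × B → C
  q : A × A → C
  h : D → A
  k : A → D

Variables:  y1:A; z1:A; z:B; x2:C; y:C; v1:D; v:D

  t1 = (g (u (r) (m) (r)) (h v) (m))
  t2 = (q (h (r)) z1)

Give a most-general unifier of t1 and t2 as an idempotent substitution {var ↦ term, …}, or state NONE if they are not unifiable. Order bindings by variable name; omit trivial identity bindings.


NONE (not unifiable)

head clash or occurs-check failure — not unifiable


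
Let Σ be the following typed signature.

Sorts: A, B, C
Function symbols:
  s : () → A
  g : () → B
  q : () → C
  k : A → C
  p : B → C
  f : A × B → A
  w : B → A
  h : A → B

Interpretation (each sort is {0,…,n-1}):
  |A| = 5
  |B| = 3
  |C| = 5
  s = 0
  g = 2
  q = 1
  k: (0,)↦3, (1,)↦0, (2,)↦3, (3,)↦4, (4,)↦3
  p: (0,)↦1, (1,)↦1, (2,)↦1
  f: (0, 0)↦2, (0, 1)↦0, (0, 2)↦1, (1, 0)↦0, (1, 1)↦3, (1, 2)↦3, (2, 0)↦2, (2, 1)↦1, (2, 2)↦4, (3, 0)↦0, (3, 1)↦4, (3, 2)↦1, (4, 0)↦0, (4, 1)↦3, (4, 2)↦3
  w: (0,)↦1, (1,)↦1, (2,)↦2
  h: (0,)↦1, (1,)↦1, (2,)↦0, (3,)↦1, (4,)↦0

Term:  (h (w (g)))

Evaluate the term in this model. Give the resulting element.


  g = 2
  (w (g)) = w(2,) = 2
  (h (w (g))) = h(2,) = 0

value = 0


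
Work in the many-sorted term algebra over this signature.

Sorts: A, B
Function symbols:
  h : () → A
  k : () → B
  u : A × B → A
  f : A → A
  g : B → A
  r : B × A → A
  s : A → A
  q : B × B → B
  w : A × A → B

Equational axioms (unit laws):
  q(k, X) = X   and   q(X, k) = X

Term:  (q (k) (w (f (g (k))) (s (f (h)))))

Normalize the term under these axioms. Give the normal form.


1. (q (k) (w (f (g (k))) (s (f (h)))))  →  (w (f (g (k))) (s (f (h))))

normal form = (w (f (g (k))) (s (f (h))))


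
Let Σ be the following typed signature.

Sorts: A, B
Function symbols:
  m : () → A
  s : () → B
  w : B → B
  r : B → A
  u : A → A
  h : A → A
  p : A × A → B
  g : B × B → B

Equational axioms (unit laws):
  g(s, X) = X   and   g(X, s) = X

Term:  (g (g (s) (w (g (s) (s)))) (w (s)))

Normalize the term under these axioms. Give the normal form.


normal form = (g (w (s)) (w (s)))

1. (g (g (s) (w (g (s) (s)))) (w (s)))  →  (g (w (g (s) (s))) (w (s)))
2. (g (w (g (s) (s))) (w (s)))  →  (g (w (s)) (w (s)))


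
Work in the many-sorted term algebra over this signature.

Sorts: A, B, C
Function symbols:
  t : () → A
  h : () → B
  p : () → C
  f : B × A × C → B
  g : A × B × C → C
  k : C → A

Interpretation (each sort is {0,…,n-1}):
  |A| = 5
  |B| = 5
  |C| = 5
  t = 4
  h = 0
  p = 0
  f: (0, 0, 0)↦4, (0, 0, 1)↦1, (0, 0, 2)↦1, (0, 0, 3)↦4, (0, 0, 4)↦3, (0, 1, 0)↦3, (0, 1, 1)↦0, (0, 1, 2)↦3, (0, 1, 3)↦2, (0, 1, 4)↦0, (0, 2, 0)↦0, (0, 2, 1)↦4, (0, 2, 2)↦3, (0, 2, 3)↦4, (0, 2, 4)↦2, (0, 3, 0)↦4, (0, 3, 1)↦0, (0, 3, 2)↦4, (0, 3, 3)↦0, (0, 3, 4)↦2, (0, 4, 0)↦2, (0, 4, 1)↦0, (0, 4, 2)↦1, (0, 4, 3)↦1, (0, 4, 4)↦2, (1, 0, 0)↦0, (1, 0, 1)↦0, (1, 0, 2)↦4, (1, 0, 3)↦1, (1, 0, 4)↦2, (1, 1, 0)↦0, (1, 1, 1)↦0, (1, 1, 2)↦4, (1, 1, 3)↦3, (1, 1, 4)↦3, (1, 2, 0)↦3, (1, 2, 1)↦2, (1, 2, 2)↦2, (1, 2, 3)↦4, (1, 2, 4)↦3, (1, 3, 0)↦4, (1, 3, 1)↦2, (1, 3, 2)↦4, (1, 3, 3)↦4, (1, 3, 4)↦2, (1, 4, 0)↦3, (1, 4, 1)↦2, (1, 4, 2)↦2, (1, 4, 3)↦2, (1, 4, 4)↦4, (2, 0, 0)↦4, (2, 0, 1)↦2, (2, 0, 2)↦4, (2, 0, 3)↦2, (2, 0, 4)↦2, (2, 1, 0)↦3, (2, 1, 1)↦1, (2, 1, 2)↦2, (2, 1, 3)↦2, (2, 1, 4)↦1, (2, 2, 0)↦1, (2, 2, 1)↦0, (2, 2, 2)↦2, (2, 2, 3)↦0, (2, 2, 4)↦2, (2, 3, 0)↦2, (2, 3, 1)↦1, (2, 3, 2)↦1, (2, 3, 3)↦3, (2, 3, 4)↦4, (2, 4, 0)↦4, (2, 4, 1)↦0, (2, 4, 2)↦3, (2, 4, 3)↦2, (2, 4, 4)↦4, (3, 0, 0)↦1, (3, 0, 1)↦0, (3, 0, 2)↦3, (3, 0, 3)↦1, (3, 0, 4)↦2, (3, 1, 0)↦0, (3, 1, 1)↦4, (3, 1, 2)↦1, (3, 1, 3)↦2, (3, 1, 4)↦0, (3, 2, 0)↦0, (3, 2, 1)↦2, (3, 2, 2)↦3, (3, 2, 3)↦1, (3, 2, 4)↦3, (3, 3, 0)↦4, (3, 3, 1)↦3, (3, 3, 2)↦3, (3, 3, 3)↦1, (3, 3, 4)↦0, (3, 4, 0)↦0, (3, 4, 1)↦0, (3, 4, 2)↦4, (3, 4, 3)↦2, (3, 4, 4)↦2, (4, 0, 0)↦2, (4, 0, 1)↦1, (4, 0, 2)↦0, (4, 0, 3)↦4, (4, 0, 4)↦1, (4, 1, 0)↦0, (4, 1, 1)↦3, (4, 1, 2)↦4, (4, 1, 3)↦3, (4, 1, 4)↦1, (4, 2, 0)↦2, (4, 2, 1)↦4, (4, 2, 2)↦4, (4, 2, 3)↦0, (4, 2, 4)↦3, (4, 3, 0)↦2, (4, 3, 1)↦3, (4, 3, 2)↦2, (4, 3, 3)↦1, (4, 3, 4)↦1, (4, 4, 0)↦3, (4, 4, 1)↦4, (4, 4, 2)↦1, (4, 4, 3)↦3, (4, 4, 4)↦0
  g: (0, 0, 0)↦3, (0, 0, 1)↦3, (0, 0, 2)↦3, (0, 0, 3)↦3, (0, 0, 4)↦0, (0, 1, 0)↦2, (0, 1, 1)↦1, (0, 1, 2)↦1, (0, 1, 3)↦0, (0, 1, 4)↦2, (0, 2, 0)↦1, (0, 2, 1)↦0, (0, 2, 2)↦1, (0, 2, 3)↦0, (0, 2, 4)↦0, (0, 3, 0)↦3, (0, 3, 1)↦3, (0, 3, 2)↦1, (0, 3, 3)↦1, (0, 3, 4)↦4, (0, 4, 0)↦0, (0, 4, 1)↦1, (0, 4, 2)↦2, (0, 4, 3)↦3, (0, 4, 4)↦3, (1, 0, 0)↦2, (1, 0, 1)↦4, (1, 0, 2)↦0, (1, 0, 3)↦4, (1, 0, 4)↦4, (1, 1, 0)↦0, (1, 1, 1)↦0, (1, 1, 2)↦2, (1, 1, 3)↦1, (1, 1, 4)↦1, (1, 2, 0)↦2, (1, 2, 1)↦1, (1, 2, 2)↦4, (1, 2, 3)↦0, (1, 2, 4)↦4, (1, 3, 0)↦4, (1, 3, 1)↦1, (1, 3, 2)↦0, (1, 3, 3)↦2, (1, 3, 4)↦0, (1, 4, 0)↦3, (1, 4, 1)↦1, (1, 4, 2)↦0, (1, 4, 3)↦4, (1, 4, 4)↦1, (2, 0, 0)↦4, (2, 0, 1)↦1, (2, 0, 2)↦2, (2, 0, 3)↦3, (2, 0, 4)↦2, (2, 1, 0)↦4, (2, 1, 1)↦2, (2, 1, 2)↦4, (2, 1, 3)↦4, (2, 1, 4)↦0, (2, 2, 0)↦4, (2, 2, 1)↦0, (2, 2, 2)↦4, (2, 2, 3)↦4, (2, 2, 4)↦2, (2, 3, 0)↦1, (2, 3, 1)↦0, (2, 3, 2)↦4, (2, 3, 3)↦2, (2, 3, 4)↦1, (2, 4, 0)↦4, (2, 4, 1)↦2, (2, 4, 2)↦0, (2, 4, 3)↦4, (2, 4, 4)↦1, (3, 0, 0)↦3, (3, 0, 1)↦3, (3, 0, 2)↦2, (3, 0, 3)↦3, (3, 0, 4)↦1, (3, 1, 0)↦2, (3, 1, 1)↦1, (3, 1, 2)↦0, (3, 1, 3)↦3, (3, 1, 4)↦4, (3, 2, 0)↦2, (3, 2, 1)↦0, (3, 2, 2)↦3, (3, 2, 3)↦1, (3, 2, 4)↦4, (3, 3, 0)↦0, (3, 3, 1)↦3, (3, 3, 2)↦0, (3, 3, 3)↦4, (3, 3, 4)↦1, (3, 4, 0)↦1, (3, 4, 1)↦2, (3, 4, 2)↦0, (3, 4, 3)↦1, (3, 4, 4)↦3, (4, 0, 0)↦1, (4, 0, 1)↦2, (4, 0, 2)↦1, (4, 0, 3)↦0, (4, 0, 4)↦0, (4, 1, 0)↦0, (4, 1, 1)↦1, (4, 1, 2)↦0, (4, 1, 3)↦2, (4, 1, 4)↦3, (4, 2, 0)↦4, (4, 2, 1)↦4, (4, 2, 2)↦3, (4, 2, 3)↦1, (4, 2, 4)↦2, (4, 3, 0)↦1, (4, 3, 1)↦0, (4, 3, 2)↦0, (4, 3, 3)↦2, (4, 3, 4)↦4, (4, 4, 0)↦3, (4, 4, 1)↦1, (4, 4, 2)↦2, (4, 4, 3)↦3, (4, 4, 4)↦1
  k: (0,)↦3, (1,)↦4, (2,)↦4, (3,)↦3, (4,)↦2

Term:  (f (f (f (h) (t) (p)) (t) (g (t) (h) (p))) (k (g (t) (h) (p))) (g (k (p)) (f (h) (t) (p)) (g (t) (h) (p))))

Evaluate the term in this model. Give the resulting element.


value = 2

  h = 0
  t = 4
  p = 0
  (f (h) (t) (p)) = f(0, 4, 0) = 2
  t = 4
  t = 4
  h = 0
  p = 0
  (g (t) (h) (p)) = g(4, 0, 0) = 1
  (f (f (h) (t) (p)) (t) (g (t) (h) (p))) = f(2, 4, 1) = 0
  t = 4
  h = 0
  p = 0
  (g (t) (h) (p)) = g(4, 0, 0) = 1
  (k (g (t) (h) (p))) = k(1,) = 4
  p = 0
  (k (p)) = k(0,) = 3
  h = 0
  t = 4
  p = 0
  (f (h) (t) (p)) = f(0, 4, 0) = 2
  t = 4
  h = 0
  p = 0
  (g (t) (h) (p)) = g(4, 0, 0) = 1
  (g (k (p)) (f (h) (t) (p)) (g (t) (h) (p))) = g(3, 2, 1) = 0
  (f (f (f (h) (t) (p)) (t) (g (t) (h) (p))) (k (g (t) (h) (p))) (g (k (p)) (f (h) (t) (p)) (g (t) (h) (p)))) = f(0, 4, 0) = 2


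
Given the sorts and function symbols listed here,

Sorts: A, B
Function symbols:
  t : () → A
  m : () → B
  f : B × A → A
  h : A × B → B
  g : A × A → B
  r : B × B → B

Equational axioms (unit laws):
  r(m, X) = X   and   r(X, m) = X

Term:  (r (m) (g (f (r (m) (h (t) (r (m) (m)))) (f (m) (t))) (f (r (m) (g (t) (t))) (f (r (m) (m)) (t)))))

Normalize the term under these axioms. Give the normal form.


normal form = (g (f (h (t) (m)) (f (m) (t))) (f (g (t) (t)) (f (m) (t))))

1. (r (m) (g (f (r (m) (h (t) (r (m) (m)))) (f (m) (t))) (f (r (m) (g (t) (t))) (f (r (m) (m)) (t)))))  →  (g (f (r (m) (h (t) (r (m) (m)))) (f (m) (t))) (f (r (m) (g (t) (t))) (f (r (m) (m)) (t))))
2. (g (f (r (m) (h (t) (r (m) (m)))) (f (m) (t))) (f (r (m) (g (t) (t))) (f (r (m) (m)) (t))))  →  (g (f (h (t) (r (m) (m))) (f (m) (t))) (f (r (m) (g (t) (t))) (f (r (m) (m)) (t))))
3. (g (f (h (t) (r (m) (m))) (f (m) (t))) (f (r (m) (g (t) (t))) (f (r (m) (m)) (t))))  →  (g (f (h (t) (m)) (f (m) (t))) (f (r (m) (g (t) (t))) (f (r (m) (m)) (t))))
4. (g (f (h (t) (m)) (f (m) (t))) (f (r (m) (g (t) (t))) (f (r (m) (m)) (t))))  →  (g (f (h (t) (m)) (f (m) (t))) (f (g (t) (t)) (f (r (m) (m)) (t))))
5. (g (f (h (t) (m)) (f (m) (t))) (f (g (t) (t)) (f (r (m) (m)) (t))))  →  (g (f (h (t) (m)) (f (m) (t))) (f (g (t) (t)) (f (m) (t))))


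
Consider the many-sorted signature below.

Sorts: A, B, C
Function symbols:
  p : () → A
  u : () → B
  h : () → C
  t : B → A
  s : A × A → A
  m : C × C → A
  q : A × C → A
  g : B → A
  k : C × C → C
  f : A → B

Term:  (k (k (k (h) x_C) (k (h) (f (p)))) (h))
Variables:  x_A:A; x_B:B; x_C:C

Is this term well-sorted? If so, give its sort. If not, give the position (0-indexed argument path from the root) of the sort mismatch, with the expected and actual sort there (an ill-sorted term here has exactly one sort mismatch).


      (h) : C
      x_C : C
    (k (h) x_C) : C
      (h) : C
        (p) : A
      (f (p)) : B
    (k (h) (f (p))) : ✗ arg 1 at [0, 1, 1] has sort B, expected C
  (h) : C

ill-sorted at position [0, 1, 1]: expected C, got B


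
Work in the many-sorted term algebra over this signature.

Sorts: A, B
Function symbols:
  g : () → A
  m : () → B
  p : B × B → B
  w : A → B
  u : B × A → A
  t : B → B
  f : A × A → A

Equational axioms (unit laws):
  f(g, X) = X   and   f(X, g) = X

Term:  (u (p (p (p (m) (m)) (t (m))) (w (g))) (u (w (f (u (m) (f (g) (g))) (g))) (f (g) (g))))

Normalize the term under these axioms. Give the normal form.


normal form = (u (p (p (p (m) (m)) (t (m))) (w (g))) (u (w (u (m) (g))) (g)))

1. (u (p (p (p (m) (m)) (t (m))) (w (g))) (u (w (f (u (m) (f (g) (g))) (g))) (f (g) (g))))  →  (u (p (p (p (m) (m)) (t (m))) (w (g))) (u (w (u (m) (f (g) (g)))) (f (g) (g))))
2. (u (p (p (p (m) (m)) (t (m))) (w (g))) (u (w (u (m) (f (g) (g)))) (f (g) (g))))  →  (u (p (p (p (m) (m)) (t (m))) (w (g))) (u (w (u (m) (g))) (f (g) (g))))
3. (u (p (p (p (m) (m)) (t (m))) (w (g))) (u (w (u (m) (g))) (f (g) (g))))  →  (u (p (p (p (m) (m)) (t (m))) (w (g))) (u (w (u (m) (g))) (g)))


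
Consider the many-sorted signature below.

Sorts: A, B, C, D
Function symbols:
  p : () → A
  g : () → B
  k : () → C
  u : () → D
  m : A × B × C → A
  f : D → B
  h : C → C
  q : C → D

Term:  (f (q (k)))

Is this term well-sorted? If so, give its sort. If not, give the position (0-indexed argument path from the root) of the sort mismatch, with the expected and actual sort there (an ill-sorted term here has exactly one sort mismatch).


well-sorted; sort = B

    (k) : C
  (q (k)) : D
(f (q (k))) : B


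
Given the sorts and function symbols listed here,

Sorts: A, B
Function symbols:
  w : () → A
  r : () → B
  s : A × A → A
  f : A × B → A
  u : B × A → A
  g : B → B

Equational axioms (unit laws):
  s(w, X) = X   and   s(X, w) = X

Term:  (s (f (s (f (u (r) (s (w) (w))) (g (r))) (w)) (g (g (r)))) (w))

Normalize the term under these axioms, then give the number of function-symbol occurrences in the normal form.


size = 10

1. (s (f (s (f (u (r) (s (w) (w))) (g (r))) (w)) (g (g (r)))) (w))  →  (f (s (f (u (r) (s (w) (w))) (g (r))) (w)) (g (g (r))))
2. (f (s (f (u (r) (s (w) (w))) (g (r))) (w)) (g (g (r))))  →  (f (f (u (r) (s (w) (w))) (g (r))) (g (g (r))))
3. (f (f (u (r) (s (w) (w))) (g (r))) (g (g (r))))  →  (f (f (u (r) (w)) (g (r))) (g (g (r))))
normal form: (f (f (u (r) (w)) (g (r))) (g (g (r))))


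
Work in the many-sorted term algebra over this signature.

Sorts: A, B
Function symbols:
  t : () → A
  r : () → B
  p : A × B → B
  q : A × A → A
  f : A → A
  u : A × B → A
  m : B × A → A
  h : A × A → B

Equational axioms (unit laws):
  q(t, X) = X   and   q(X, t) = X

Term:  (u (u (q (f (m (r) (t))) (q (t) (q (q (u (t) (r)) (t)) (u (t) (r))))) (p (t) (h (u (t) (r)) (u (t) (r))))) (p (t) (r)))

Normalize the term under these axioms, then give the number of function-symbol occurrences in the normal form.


size = 26

1. (u (u (q (f (m (r) (t))) (q (t) (q (q (u (t) (r)) (t)) (u (t) (r))))) (p (t) (h (u (t) (r)) (u (t) (r))))) (p (t) (r)))  →  (u (u (q (f (m (r) (t))) (q (q (u (t) (r)) (t)) (u (t) (r)))) (p (t) (h (u (t) (r)) (u (t) (r))))) (p (t) (r)))
2. (u (u (q (f (m (r) (t))) (q (q (u (t) (r)) (t)) (u (t) (r)))) (p (t) (h (u (t) (r)) (u (t) (r))))) (p (t) (r)))  →  (u (u (q (f (m (r) (t))) (q (u (t) (r)) (u (t) (r)))) (p (t) (h (u (t) (r)) (u (t) (r))))) (p (t) (r)))
normal form: (u (u (q (f (m (r) (t))) (q (u (t) (r)) (u (t) (r)))) (p (t) (h (u (t) (r)) (u (t) (r))))) (p (t) (r)))


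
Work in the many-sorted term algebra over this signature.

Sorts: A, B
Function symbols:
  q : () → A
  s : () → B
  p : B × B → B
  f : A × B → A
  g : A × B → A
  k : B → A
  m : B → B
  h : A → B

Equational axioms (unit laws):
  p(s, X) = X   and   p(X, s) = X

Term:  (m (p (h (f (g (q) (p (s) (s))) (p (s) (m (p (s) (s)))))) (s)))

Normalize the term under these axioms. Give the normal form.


1. (m (p (h (f (g (q) (p (s) (s))) (p (s) (m (p (s) (s)))))) (s)))  →  (m (h (f (g (q) (p (s) (s))) (p (s) (m (p (s) (s)))))))
2. (m (h (f (g (q) (p (s) (s))) (p (s) (m (p (s) (s)))))))  →  (m (h (f (g (q) (s)) (p (s) (m (p (s) (s)))))))
3. (m (h (f (g (q) (s)) (p (s) (m (p (s) (s)))))))  →  (m (h (f (g (q) (s)) (m (p (s) (s))))))
4. (m (h (f (g (q) (s)) (m (p (s) (s))))))  →  (m (h (f (g (q) (s)) (m (s)))))

normal form = (m (h (f (g (q) (s)) (m (s)))))


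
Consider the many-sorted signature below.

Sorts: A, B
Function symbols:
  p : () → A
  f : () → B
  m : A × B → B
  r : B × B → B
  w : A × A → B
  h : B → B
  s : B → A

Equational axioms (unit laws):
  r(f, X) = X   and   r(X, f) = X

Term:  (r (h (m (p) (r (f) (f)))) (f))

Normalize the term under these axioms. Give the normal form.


1. (r (h (m (p) (r (f) (f)))) (f))  →  (h (m (p) (r (f) (f))))
2. (h (m (p) (r (f) (f))))  →  (h (m (p) (f)))

normal form = (h (m (p) (f)))


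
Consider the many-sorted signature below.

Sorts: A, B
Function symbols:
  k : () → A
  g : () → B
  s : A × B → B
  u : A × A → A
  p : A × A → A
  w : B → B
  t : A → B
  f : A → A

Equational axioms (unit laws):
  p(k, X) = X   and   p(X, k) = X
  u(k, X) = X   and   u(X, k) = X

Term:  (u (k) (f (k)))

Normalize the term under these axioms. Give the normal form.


1. (u (k) (f (k)))  →  (f (k))

normal form = (f (k))


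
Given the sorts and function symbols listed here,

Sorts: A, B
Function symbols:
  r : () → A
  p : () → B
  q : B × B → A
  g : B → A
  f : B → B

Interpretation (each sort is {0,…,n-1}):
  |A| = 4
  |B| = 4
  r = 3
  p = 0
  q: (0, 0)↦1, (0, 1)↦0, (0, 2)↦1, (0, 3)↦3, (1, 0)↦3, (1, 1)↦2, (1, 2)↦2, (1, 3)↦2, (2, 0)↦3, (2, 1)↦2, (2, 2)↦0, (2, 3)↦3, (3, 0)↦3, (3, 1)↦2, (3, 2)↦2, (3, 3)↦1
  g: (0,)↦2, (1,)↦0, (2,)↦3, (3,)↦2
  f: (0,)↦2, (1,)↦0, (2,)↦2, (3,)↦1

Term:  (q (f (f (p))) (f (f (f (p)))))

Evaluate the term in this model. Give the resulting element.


  p = 0
  (f (p)) = f(0,) = 2
  (f (f (p))) = f(2,) = 2
  p = 0
  (f (p)) = f(0,) = 2
  (f (f (p))) = f(2,) = 2
  (f (f (f (p)))) = f(2,) = 2
  (q (f (f (p))) (f (f (f (p))))) = q(2, 2) = 0

value = 0


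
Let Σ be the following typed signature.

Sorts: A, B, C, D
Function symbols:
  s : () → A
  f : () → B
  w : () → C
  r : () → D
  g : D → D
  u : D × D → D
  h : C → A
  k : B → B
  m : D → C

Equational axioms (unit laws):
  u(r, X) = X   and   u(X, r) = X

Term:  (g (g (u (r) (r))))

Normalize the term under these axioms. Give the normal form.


1. (g (g (u (r) (r))))  →  (g (g (r)))

normal form = (g (g (r)))


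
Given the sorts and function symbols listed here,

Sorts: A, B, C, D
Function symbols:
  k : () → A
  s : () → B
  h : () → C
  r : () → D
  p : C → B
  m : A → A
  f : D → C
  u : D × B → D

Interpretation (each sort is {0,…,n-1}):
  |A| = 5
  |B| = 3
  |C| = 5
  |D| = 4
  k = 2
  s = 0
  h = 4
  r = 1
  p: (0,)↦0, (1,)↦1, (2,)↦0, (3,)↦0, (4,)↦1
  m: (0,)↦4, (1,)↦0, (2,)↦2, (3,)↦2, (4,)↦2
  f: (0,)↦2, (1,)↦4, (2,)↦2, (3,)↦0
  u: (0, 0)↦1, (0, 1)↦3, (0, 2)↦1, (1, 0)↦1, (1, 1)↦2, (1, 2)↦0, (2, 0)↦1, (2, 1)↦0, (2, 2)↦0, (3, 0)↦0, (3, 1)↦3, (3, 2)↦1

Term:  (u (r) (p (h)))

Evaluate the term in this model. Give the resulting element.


  r = 1
  h = 4
  (p (h)) = p(4,) = 1
  (u (r) (p (h))) = u(1, 1) = 2

value = 2


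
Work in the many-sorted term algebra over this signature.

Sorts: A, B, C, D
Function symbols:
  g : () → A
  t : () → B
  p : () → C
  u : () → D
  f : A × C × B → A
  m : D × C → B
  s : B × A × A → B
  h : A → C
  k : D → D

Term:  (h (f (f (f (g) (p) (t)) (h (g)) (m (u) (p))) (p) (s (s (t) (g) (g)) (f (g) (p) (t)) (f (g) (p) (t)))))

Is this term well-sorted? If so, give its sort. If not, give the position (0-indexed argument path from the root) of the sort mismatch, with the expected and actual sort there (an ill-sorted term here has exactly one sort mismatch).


well-sorted; sort = C

        (g) : A
        (p) : C
        (t) : B
      (f (g) (p) (t)) : A
        (g) : A
      (h (g)) : C
        (u) : D
        (p) : C
      (m (u) (p)) : B
    (f (f (g) (p) (t)) (h (g)) (m (u) (p))) : A
    (p) : C
        (t) : B
        (g) : A
        (g) : A
      (s (t) (g) (g)) : B
        (g) : A
        (p) : C
        (t) : B
      (f (g) (p) (t)) : A
        (g) : A
        (p) : C
        (t) : B
      (f (g) (p) (t)) : A
    (s (s (t) (g) (g)) (f (g) (p) (t)) (f (g) (p) (t))) : B
  (f (f (f (g) (p) (t)) (h (g)) (m (u) (p))) (p) (s (s (t) (g) (g)) (f (g) (p) (t)) (f (g) (p) (t)))) : A
(h (f (f (f (g) (p) (t)) (h (g)) (m (u) (p))) (p) (s (s (t) (g) (g)) (f (g) (p) (t)) (f (g) (p) (t))))) : C


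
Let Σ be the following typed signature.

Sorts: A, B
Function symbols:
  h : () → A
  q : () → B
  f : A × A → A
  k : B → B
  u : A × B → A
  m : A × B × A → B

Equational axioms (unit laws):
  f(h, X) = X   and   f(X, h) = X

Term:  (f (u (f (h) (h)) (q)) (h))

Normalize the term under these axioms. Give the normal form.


normal form = (u (h) (q))

1. (f (u (f (h) (h)) (q)) (h))  →  (u (f (h) (h)) (q))
2. (u (f (h) (h)) (q))  →  (u (h) (q))


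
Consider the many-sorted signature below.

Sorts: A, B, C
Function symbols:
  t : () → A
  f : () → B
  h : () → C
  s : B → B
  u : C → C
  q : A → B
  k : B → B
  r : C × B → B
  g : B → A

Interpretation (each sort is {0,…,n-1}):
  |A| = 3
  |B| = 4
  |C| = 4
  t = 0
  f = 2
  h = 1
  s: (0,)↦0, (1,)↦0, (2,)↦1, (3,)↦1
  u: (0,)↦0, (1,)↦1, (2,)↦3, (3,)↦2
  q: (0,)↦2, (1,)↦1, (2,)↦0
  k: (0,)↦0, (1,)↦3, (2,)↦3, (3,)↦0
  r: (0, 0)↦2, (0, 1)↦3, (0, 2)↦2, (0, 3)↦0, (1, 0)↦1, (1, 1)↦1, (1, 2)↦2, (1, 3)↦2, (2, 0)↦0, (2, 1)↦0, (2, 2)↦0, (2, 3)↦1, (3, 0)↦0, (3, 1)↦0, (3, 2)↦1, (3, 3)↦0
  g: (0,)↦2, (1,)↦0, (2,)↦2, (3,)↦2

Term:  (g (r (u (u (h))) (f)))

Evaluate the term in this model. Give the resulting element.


value = 2

  h = 1
  (u (h)) = u(1,) = 1
  (u (u (h))) = u(1,) = 1
  f = 2
  (r (u (u (h))) (f)) = r(1, 2) = 2
  (g (r (u (u (h))) (f))) = g(2,) = 2


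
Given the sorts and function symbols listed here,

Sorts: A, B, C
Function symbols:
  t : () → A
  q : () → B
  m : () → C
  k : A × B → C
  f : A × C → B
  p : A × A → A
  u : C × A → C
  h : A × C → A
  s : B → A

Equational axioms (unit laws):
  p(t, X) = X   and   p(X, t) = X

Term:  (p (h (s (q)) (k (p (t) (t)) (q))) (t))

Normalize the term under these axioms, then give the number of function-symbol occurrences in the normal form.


1. (p (h (s (q)) (k (p (t) (t)) (q))) (t))  →  (h (s (q)) (k (p (t) (t)) (q)))
2. (h (s (q)) (k (p (t) (t)) (q)))  →  (h (s (q)) (k (t) (q)))
normal form: (h (s (q)) (k (t) (q)))

size = 6


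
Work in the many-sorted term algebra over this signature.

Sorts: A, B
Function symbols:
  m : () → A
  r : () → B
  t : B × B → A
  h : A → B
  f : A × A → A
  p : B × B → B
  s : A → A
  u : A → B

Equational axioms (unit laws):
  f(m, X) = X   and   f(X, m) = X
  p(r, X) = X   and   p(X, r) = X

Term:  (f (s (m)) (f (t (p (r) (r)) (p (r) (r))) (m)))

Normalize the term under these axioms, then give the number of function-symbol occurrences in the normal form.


1. (f (s (m)) (f (t (p (r) (r)) (p (r) (r))) (m)))  →  (f (s (m)) (t (p (r) (r)) (p (r) (r))))
2. (f (s (m)) (t (p (r) (r)) (p (r) (r))))  →  (f (s (m)) (t (r) (p (r) (r))))
3. (f (s (m)) (t (r) (p (r) (r))))  →  (f (s (m)) (t (r) (r)))
normal form: (f (s (m)) (t (r) (r)))

size = 6


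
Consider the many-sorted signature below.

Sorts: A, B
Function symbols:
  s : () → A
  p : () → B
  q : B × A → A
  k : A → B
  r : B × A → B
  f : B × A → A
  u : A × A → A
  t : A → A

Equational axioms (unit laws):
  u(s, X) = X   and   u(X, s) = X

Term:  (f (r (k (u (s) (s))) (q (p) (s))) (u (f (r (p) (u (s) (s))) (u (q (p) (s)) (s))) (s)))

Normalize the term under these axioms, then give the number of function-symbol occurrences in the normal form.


1. (f (r (k (u (s) (s))) (q (p) (s))) (u (f (r (p) (u (s) (s))) (u (q (p) (s)) (s))) (s)))  →  (f (r (k (s)) (q (p) (s))) (u (f (r (p) (u (s) (s))) (u (q (p) (s)) (s))) (s)))
2. (f (r (k (s)) (q (p) (s))) (u (f (r (p) (u (s) (s))) (u (q (p) (s)) (s))) (s)))  →  (f (r (k (s)) (q (p) (s))) (f (r (p) (u (s) (s))) (u (q (p) (s)) (s))))
3. (f (r (k (s)) (q (p) (s))) (f (r (p) (u (s) (s))) (u (q (p) (s)) (s))))  →  (f (r (k (s)) (q (p) (s))) (f (r (p) (s)) (u (q (p) (s)) (s))))
4. (f (r (k (s)) (q (p) (s))) (f (r (p) (s)) (u (q (p) (s)) (s))))  →  (f (r (k (s)) (q (p) (s))) (f (r (p) (s)) (q (p) (s))))
normal form: (f (r (k (s)) (q (p) (s))) (f (r (p) (s)) (q (p) (s))))

size = 14


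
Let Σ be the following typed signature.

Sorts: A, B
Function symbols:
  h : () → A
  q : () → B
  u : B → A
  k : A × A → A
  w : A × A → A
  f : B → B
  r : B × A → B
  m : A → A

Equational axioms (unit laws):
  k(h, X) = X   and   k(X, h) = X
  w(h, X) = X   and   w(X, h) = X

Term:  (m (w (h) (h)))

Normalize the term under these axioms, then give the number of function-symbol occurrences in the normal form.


size = 2

1. (m (w (h) (h)))  →  (m (h))
normal form: (m (h))


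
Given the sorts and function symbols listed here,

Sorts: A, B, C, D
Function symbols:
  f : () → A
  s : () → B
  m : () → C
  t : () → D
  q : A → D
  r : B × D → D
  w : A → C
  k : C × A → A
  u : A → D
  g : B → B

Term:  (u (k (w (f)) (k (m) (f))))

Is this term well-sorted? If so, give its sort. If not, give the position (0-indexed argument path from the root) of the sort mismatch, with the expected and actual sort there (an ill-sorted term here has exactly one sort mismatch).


      (f) : A
    (w (f)) : C
      (m) : C
      (f) : A
    (k (m) (f)) : A
  (k (w (f)) (k (m) (f))) : A
(u (k (w (f)) (k (m) (f)))) : D

well-sorted; sort = D


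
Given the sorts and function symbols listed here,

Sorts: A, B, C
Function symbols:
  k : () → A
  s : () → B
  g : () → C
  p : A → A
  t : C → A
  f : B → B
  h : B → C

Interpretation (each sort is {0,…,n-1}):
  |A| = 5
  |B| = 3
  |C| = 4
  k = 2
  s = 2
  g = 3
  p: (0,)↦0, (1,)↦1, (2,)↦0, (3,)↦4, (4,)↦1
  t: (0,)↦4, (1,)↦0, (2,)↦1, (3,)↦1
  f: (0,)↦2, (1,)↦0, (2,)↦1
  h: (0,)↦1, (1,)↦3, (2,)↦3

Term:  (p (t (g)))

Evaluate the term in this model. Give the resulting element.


value = 1

  g = 3
  (t (g)) = t(3,) = 1
  (p (t (g))) = p(1,) = 1


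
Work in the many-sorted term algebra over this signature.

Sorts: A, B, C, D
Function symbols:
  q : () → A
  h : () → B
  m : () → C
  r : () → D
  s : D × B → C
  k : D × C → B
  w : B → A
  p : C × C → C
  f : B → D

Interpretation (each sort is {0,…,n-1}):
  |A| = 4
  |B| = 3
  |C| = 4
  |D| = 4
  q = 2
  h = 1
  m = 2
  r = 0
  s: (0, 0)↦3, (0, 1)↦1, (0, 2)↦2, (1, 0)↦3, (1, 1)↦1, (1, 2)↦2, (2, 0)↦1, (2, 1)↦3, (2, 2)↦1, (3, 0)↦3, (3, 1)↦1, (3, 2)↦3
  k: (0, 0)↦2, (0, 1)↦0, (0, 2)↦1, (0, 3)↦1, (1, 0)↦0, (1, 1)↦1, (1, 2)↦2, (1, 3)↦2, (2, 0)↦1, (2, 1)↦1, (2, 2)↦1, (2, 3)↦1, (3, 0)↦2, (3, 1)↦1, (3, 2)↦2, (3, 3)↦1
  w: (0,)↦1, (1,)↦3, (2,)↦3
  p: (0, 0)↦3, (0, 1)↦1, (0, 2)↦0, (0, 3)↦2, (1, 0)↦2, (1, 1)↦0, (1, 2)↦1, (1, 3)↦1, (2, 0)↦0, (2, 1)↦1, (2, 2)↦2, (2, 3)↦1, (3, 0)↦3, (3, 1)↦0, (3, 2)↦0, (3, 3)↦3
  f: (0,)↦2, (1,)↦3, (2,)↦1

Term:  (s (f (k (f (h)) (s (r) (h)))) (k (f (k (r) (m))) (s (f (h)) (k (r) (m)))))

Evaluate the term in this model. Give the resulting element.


value = 1

  h = 1
  (f (h)) = f(1,) = 3
  r = 0
  h = 1
  (s (r) (h)) = s(0, 1) = 1
  (k (f (h)) (s (r) (h))) = k(3, 1) = 1
  (f (k (f (h)) (s (r) (h)))) = f(1,) = 3
  r = 0
  m = 2
  (k (r) (m)) = k(0, 2) = 1
  (f (k (r) (m))) = f(1,) = 3
  h = 1
  (f (h)) = f(1,) = 3
  r = 0
  m = 2
  (k (r) (m)) = k(0, 2) = 1
  (s (f (h)) (k (r) (m))) = s(3, 1) = 1
  (k (f (k (r) (m))) (s (f (h)) (k (r) (m)))) = k(3, 1) = 1
  (s (f (k (f (h)) (s (r) (h)))) (k (f (k (r) (m))) (s (f (h)) (k (r) (m))))) = s(3, 1) = 1


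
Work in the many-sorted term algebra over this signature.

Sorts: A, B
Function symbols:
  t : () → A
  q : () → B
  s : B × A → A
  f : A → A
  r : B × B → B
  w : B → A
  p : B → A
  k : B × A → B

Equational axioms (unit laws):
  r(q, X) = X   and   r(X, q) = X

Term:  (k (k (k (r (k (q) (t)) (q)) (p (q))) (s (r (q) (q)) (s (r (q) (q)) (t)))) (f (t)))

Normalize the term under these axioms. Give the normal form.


normal form = (k (k (k (k (q) (t)) (p (q))) (s (q) (s (q) (t)))) (f (t)))

1. (k (k (k (r (k (q) (t)) (q)) (p (q))) (s (r (q) (q)) (s (r (q) (q)) (t)))) (f (t)))  →  (k (k (k (k (q) (t)) (p (q))) (s (r (q) (q)) (s (r (q) (q)) (t)))) (f (t)))
2. (k (k (k (k (q) (t)) (p (q))) (s (r (q) (q)) (s (r (q) (q)) (t)))) (f (t)))  →  (k (k (k (k (q) (t)) (p (q))) (s (q) (s (r (q) (q)) (t)))) (f (t)))
3. (k (k (k (k (q) (t)) (p (q))) (s (q) (s (r (q) (q)) (t)))) (f (t)))  →  (k (k (k (k (q) (t)) (p (q))) (s (q) (s (q) (t)))) (f (t)))


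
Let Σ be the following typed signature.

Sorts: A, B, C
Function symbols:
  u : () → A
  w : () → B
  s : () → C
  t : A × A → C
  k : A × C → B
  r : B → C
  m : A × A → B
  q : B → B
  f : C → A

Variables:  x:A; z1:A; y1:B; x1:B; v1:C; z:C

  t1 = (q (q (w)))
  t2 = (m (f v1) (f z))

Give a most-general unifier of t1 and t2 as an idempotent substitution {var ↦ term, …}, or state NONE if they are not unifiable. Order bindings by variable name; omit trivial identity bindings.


head clash or occurs-check failure — not unifiable

NONE (not unifiable)


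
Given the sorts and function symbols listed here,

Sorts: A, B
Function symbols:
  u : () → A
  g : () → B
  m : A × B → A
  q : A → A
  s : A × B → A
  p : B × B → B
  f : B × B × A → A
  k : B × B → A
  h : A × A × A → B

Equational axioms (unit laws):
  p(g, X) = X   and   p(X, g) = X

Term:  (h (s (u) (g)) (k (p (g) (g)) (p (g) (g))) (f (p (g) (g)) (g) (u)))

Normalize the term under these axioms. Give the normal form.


normal form = (h (s (u) (g)) (k (g) (g)) (f (g) (g) (u)))

1. (h (s (u) (g)) (k (p (g) (g)) (p (g) (g))) (f (p (g) (g)) (g) (u)))  →  (h (s (u) (g)) (k (g) (p (g) (g))) (f (p (g) (g)) (g) (u)))
2. (h (s (u) (g)) (k (g) (p (g) (g))) (f (p (g) (g)) (g) (u)))  →  (h (s (u) (g)) (k (g) (g)) (f (p (g) (g)) (g) (u)))
3. (h (s (u) (g)) (k (g) (g)) (f (p (g) (g)) (g) (u)))  →  (h (s (u) (g)) (k (g) (g)) (f (g) (g) (u)))
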